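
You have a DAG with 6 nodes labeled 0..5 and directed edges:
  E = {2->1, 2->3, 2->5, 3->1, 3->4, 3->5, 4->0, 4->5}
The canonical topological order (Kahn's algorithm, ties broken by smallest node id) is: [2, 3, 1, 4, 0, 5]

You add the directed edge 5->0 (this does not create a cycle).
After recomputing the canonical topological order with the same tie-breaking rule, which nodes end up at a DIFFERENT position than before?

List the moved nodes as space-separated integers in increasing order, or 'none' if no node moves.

Answer: 0 5

Derivation:
Old toposort: [2, 3, 1, 4, 0, 5]
Added edge 5->0
Recompute Kahn (smallest-id tiebreak):
  initial in-degrees: [2, 2, 0, 1, 1, 3]
  ready (indeg=0): [2]
  pop 2: indeg[1]->1; indeg[3]->0; indeg[5]->2 | ready=[3] | order so far=[2]
  pop 3: indeg[1]->0; indeg[4]->0; indeg[5]->1 | ready=[1, 4] | order so far=[2, 3]
  pop 1: no out-edges | ready=[4] | order so far=[2, 3, 1]
  pop 4: indeg[0]->1; indeg[5]->0 | ready=[5] | order so far=[2, 3, 1, 4]
  pop 5: indeg[0]->0 | ready=[0] | order so far=[2, 3, 1, 4, 5]
  pop 0: no out-edges | ready=[] | order so far=[2, 3, 1, 4, 5, 0]
New canonical toposort: [2, 3, 1, 4, 5, 0]
Compare positions:
  Node 0: index 4 -> 5 (moved)
  Node 1: index 2 -> 2 (same)
  Node 2: index 0 -> 0 (same)
  Node 3: index 1 -> 1 (same)
  Node 4: index 3 -> 3 (same)
  Node 5: index 5 -> 4 (moved)
Nodes that changed position: 0 5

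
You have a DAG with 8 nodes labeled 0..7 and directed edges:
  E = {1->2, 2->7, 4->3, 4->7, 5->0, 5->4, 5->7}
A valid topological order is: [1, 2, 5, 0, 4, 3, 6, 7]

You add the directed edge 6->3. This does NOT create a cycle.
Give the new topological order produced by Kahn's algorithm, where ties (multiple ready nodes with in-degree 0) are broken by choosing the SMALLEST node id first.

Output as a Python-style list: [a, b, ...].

Answer: [1, 2, 5, 0, 4, 6, 3, 7]

Derivation:
Old toposort: [1, 2, 5, 0, 4, 3, 6, 7]
Added edge: 6->3
Position of 6 (6) > position of 3 (5). Must reorder: 6 must now come before 3.
Run Kahn's algorithm (break ties by smallest node id):
  initial in-degrees: [1, 0, 1, 2, 1, 0, 0, 3]
  ready (indeg=0): [1, 5, 6]
  pop 1: indeg[2]->0 | ready=[2, 5, 6] | order so far=[1]
  pop 2: indeg[7]->2 | ready=[5, 6] | order so far=[1, 2]
  pop 5: indeg[0]->0; indeg[4]->0; indeg[7]->1 | ready=[0, 4, 6] | order so far=[1, 2, 5]
  pop 0: no out-edges | ready=[4, 6] | order so far=[1, 2, 5, 0]
  pop 4: indeg[3]->1; indeg[7]->0 | ready=[6, 7] | order so far=[1, 2, 5, 0, 4]
  pop 6: indeg[3]->0 | ready=[3, 7] | order so far=[1, 2, 5, 0, 4, 6]
  pop 3: no out-edges | ready=[7] | order so far=[1, 2, 5, 0, 4, 6, 3]
  pop 7: no out-edges | ready=[] | order so far=[1, 2, 5, 0, 4, 6, 3, 7]
  Result: [1, 2, 5, 0, 4, 6, 3, 7]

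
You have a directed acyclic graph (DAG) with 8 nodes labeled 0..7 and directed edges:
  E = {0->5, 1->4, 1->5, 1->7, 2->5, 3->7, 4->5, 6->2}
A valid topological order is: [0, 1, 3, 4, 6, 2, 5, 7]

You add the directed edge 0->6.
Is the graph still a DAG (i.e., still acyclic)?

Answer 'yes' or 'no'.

Answer: yes

Derivation:
Given toposort: [0, 1, 3, 4, 6, 2, 5, 7]
Position of 0: index 0; position of 6: index 4
New edge 0->6: forward
Forward edge: respects the existing order. Still a DAG, same toposort still valid.
Still a DAG? yes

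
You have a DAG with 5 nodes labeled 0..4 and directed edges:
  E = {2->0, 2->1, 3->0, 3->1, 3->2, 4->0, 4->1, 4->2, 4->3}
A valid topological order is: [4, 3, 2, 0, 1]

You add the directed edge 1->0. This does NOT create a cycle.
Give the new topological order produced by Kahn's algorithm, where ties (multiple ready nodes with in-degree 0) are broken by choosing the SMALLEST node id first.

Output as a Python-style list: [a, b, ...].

Old toposort: [4, 3, 2, 0, 1]
Added edge: 1->0
Position of 1 (4) > position of 0 (3). Must reorder: 1 must now come before 0.
Run Kahn's algorithm (break ties by smallest node id):
  initial in-degrees: [4, 3, 2, 1, 0]
  ready (indeg=0): [4]
  pop 4: indeg[0]->3; indeg[1]->2; indeg[2]->1; indeg[3]->0 | ready=[3] | order so far=[4]
  pop 3: indeg[0]->2; indeg[1]->1; indeg[2]->0 | ready=[2] | order so far=[4, 3]
  pop 2: indeg[0]->1; indeg[1]->0 | ready=[1] | order so far=[4, 3, 2]
  pop 1: indeg[0]->0 | ready=[0] | order so far=[4, 3, 2, 1]
  pop 0: no out-edges | ready=[] | order so far=[4, 3, 2, 1, 0]
  Result: [4, 3, 2, 1, 0]

Answer: [4, 3, 2, 1, 0]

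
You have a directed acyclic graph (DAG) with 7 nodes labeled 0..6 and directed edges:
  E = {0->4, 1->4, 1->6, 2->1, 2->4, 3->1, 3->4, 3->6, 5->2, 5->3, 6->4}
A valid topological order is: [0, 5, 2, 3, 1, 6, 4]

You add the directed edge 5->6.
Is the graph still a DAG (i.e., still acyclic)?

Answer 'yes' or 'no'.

Given toposort: [0, 5, 2, 3, 1, 6, 4]
Position of 5: index 1; position of 6: index 5
New edge 5->6: forward
Forward edge: respects the existing order. Still a DAG, same toposort still valid.
Still a DAG? yes

Answer: yes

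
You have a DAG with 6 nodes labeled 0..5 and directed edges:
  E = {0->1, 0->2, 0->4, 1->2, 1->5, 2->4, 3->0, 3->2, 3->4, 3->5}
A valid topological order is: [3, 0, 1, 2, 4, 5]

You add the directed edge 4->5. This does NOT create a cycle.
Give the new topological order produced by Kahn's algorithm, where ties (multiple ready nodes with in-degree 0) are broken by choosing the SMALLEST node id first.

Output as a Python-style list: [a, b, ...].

Old toposort: [3, 0, 1, 2, 4, 5]
Added edge: 4->5
Position of 4 (4) < position of 5 (5). Old order still valid.
Run Kahn's algorithm (break ties by smallest node id):
  initial in-degrees: [1, 1, 3, 0, 3, 3]
  ready (indeg=0): [3]
  pop 3: indeg[0]->0; indeg[2]->2; indeg[4]->2; indeg[5]->2 | ready=[0] | order so far=[3]
  pop 0: indeg[1]->0; indeg[2]->1; indeg[4]->1 | ready=[1] | order so far=[3, 0]
  pop 1: indeg[2]->0; indeg[5]->1 | ready=[2] | order so far=[3, 0, 1]
  pop 2: indeg[4]->0 | ready=[4] | order so far=[3, 0, 1, 2]
  pop 4: indeg[5]->0 | ready=[5] | order so far=[3, 0, 1, 2, 4]
  pop 5: no out-edges | ready=[] | order so far=[3, 0, 1, 2, 4, 5]
  Result: [3, 0, 1, 2, 4, 5]

Answer: [3, 0, 1, 2, 4, 5]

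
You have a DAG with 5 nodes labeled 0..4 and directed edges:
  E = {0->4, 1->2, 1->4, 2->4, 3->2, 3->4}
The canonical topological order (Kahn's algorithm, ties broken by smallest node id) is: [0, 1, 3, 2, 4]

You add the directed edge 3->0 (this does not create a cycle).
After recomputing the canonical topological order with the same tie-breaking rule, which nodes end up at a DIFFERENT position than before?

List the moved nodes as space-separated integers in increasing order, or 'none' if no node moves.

Answer: 0 1 3

Derivation:
Old toposort: [0, 1, 3, 2, 4]
Added edge 3->0
Recompute Kahn (smallest-id tiebreak):
  initial in-degrees: [1, 0, 2, 0, 4]
  ready (indeg=0): [1, 3]
  pop 1: indeg[2]->1; indeg[4]->3 | ready=[3] | order so far=[1]
  pop 3: indeg[0]->0; indeg[2]->0; indeg[4]->2 | ready=[0, 2] | order so far=[1, 3]
  pop 0: indeg[4]->1 | ready=[2] | order so far=[1, 3, 0]
  pop 2: indeg[4]->0 | ready=[4] | order so far=[1, 3, 0, 2]
  pop 4: no out-edges | ready=[] | order so far=[1, 3, 0, 2, 4]
New canonical toposort: [1, 3, 0, 2, 4]
Compare positions:
  Node 0: index 0 -> 2 (moved)
  Node 1: index 1 -> 0 (moved)
  Node 2: index 3 -> 3 (same)
  Node 3: index 2 -> 1 (moved)
  Node 4: index 4 -> 4 (same)
Nodes that changed position: 0 1 3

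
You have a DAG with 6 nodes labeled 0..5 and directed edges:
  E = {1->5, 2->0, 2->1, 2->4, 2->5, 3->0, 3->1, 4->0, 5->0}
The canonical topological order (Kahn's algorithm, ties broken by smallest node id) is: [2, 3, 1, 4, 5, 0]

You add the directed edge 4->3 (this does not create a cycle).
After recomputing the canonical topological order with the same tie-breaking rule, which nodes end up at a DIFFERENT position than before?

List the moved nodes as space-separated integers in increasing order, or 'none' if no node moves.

Answer: 1 3 4

Derivation:
Old toposort: [2, 3, 1, 4, 5, 0]
Added edge 4->3
Recompute Kahn (smallest-id tiebreak):
  initial in-degrees: [4, 2, 0, 1, 1, 2]
  ready (indeg=0): [2]
  pop 2: indeg[0]->3; indeg[1]->1; indeg[4]->0; indeg[5]->1 | ready=[4] | order so far=[2]
  pop 4: indeg[0]->2; indeg[3]->0 | ready=[3] | order so far=[2, 4]
  pop 3: indeg[0]->1; indeg[1]->0 | ready=[1] | order so far=[2, 4, 3]
  pop 1: indeg[5]->0 | ready=[5] | order so far=[2, 4, 3, 1]
  pop 5: indeg[0]->0 | ready=[0] | order so far=[2, 4, 3, 1, 5]
  pop 0: no out-edges | ready=[] | order so far=[2, 4, 3, 1, 5, 0]
New canonical toposort: [2, 4, 3, 1, 5, 0]
Compare positions:
  Node 0: index 5 -> 5 (same)
  Node 1: index 2 -> 3 (moved)
  Node 2: index 0 -> 0 (same)
  Node 3: index 1 -> 2 (moved)
  Node 4: index 3 -> 1 (moved)
  Node 5: index 4 -> 4 (same)
Nodes that changed position: 1 3 4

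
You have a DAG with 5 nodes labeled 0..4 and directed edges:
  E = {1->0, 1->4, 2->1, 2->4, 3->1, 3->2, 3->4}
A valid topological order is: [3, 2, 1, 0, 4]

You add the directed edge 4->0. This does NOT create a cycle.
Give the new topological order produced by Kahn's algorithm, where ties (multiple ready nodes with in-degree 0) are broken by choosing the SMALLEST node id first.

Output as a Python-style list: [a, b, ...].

Answer: [3, 2, 1, 4, 0]

Derivation:
Old toposort: [3, 2, 1, 0, 4]
Added edge: 4->0
Position of 4 (4) > position of 0 (3). Must reorder: 4 must now come before 0.
Run Kahn's algorithm (break ties by smallest node id):
  initial in-degrees: [2, 2, 1, 0, 3]
  ready (indeg=0): [3]
  pop 3: indeg[1]->1; indeg[2]->0; indeg[4]->2 | ready=[2] | order so far=[3]
  pop 2: indeg[1]->0; indeg[4]->1 | ready=[1] | order so far=[3, 2]
  pop 1: indeg[0]->1; indeg[4]->0 | ready=[4] | order so far=[3, 2, 1]
  pop 4: indeg[0]->0 | ready=[0] | order so far=[3, 2, 1, 4]
  pop 0: no out-edges | ready=[] | order so far=[3, 2, 1, 4, 0]
  Result: [3, 2, 1, 4, 0]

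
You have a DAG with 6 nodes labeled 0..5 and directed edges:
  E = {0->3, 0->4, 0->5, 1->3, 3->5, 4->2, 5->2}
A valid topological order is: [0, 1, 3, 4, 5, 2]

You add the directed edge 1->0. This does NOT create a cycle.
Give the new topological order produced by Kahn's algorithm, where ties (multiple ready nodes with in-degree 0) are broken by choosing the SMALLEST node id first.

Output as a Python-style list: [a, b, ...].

Old toposort: [0, 1, 3, 4, 5, 2]
Added edge: 1->0
Position of 1 (1) > position of 0 (0). Must reorder: 1 must now come before 0.
Run Kahn's algorithm (break ties by smallest node id):
  initial in-degrees: [1, 0, 2, 2, 1, 2]
  ready (indeg=0): [1]
  pop 1: indeg[0]->0; indeg[3]->1 | ready=[0] | order so far=[1]
  pop 0: indeg[3]->0; indeg[4]->0; indeg[5]->1 | ready=[3, 4] | order so far=[1, 0]
  pop 3: indeg[5]->0 | ready=[4, 5] | order so far=[1, 0, 3]
  pop 4: indeg[2]->1 | ready=[5] | order so far=[1, 0, 3, 4]
  pop 5: indeg[2]->0 | ready=[2] | order so far=[1, 0, 3, 4, 5]
  pop 2: no out-edges | ready=[] | order so far=[1, 0, 3, 4, 5, 2]
  Result: [1, 0, 3, 4, 5, 2]

Answer: [1, 0, 3, 4, 5, 2]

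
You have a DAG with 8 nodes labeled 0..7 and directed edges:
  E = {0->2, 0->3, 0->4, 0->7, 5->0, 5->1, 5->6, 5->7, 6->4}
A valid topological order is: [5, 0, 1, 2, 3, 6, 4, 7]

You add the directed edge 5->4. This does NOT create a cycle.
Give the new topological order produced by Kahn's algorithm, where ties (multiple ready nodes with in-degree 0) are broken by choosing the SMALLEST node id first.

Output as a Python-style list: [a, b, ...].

Answer: [5, 0, 1, 2, 3, 6, 4, 7]

Derivation:
Old toposort: [5, 0, 1, 2, 3, 6, 4, 7]
Added edge: 5->4
Position of 5 (0) < position of 4 (6). Old order still valid.
Run Kahn's algorithm (break ties by smallest node id):
  initial in-degrees: [1, 1, 1, 1, 3, 0, 1, 2]
  ready (indeg=0): [5]
  pop 5: indeg[0]->0; indeg[1]->0; indeg[4]->2; indeg[6]->0; indeg[7]->1 | ready=[0, 1, 6] | order so far=[5]
  pop 0: indeg[2]->0; indeg[3]->0; indeg[4]->1; indeg[7]->0 | ready=[1, 2, 3, 6, 7] | order so far=[5, 0]
  pop 1: no out-edges | ready=[2, 3, 6, 7] | order so far=[5, 0, 1]
  pop 2: no out-edges | ready=[3, 6, 7] | order so far=[5, 0, 1, 2]
  pop 3: no out-edges | ready=[6, 7] | order so far=[5, 0, 1, 2, 3]
  pop 6: indeg[4]->0 | ready=[4, 7] | order so far=[5, 0, 1, 2, 3, 6]
  pop 4: no out-edges | ready=[7] | order so far=[5, 0, 1, 2, 3, 6, 4]
  pop 7: no out-edges | ready=[] | order so far=[5, 0, 1, 2, 3, 6, 4, 7]
  Result: [5, 0, 1, 2, 3, 6, 4, 7]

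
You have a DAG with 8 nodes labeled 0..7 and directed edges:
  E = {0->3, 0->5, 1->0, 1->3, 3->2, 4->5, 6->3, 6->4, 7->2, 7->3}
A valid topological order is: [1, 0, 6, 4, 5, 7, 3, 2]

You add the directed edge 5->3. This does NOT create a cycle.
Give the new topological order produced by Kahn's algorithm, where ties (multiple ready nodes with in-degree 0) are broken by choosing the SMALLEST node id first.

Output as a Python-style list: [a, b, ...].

Old toposort: [1, 0, 6, 4, 5, 7, 3, 2]
Added edge: 5->3
Position of 5 (4) < position of 3 (6). Old order still valid.
Run Kahn's algorithm (break ties by smallest node id):
  initial in-degrees: [1, 0, 2, 5, 1, 2, 0, 0]
  ready (indeg=0): [1, 6, 7]
  pop 1: indeg[0]->0; indeg[3]->4 | ready=[0, 6, 7] | order so far=[1]
  pop 0: indeg[3]->3; indeg[5]->1 | ready=[6, 7] | order so far=[1, 0]
  pop 6: indeg[3]->2; indeg[4]->0 | ready=[4, 7] | order so far=[1, 0, 6]
  pop 4: indeg[5]->0 | ready=[5, 7] | order so far=[1, 0, 6, 4]
  pop 5: indeg[3]->1 | ready=[7] | order so far=[1, 0, 6, 4, 5]
  pop 7: indeg[2]->1; indeg[3]->0 | ready=[3] | order so far=[1, 0, 6, 4, 5, 7]
  pop 3: indeg[2]->0 | ready=[2] | order so far=[1, 0, 6, 4, 5, 7, 3]
  pop 2: no out-edges | ready=[] | order so far=[1, 0, 6, 4, 5, 7, 3, 2]
  Result: [1, 0, 6, 4, 5, 7, 3, 2]

Answer: [1, 0, 6, 4, 5, 7, 3, 2]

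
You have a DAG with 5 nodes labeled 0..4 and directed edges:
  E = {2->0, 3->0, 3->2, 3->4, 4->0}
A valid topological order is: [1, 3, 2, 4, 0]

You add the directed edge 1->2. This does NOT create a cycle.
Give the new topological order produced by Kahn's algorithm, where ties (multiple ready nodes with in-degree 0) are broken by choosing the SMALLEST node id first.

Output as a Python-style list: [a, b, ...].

Old toposort: [1, 3, 2, 4, 0]
Added edge: 1->2
Position of 1 (0) < position of 2 (2). Old order still valid.
Run Kahn's algorithm (break ties by smallest node id):
  initial in-degrees: [3, 0, 2, 0, 1]
  ready (indeg=0): [1, 3]
  pop 1: indeg[2]->1 | ready=[3] | order so far=[1]
  pop 3: indeg[0]->2; indeg[2]->0; indeg[4]->0 | ready=[2, 4] | order so far=[1, 3]
  pop 2: indeg[0]->1 | ready=[4] | order so far=[1, 3, 2]
  pop 4: indeg[0]->0 | ready=[0] | order so far=[1, 3, 2, 4]
  pop 0: no out-edges | ready=[] | order so far=[1, 3, 2, 4, 0]
  Result: [1, 3, 2, 4, 0]

Answer: [1, 3, 2, 4, 0]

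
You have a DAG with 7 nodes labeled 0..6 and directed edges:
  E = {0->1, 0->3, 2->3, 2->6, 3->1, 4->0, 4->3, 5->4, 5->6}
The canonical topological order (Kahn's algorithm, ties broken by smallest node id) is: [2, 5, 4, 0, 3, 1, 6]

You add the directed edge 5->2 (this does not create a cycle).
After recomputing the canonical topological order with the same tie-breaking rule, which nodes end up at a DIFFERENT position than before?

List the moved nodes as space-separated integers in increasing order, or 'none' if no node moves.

Answer: 2 5

Derivation:
Old toposort: [2, 5, 4, 0, 3, 1, 6]
Added edge 5->2
Recompute Kahn (smallest-id tiebreak):
  initial in-degrees: [1, 2, 1, 3, 1, 0, 2]
  ready (indeg=0): [5]
  pop 5: indeg[2]->0; indeg[4]->0; indeg[6]->1 | ready=[2, 4] | order so far=[5]
  pop 2: indeg[3]->2; indeg[6]->0 | ready=[4, 6] | order so far=[5, 2]
  pop 4: indeg[0]->0; indeg[3]->1 | ready=[0, 6] | order so far=[5, 2, 4]
  pop 0: indeg[1]->1; indeg[3]->0 | ready=[3, 6] | order so far=[5, 2, 4, 0]
  pop 3: indeg[1]->0 | ready=[1, 6] | order so far=[5, 2, 4, 0, 3]
  pop 1: no out-edges | ready=[6] | order so far=[5, 2, 4, 0, 3, 1]
  pop 6: no out-edges | ready=[] | order so far=[5, 2, 4, 0, 3, 1, 6]
New canonical toposort: [5, 2, 4, 0, 3, 1, 6]
Compare positions:
  Node 0: index 3 -> 3 (same)
  Node 1: index 5 -> 5 (same)
  Node 2: index 0 -> 1 (moved)
  Node 3: index 4 -> 4 (same)
  Node 4: index 2 -> 2 (same)
  Node 5: index 1 -> 0 (moved)
  Node 6: index 6 -> 6 (same)
Nodes that changed position: 2 5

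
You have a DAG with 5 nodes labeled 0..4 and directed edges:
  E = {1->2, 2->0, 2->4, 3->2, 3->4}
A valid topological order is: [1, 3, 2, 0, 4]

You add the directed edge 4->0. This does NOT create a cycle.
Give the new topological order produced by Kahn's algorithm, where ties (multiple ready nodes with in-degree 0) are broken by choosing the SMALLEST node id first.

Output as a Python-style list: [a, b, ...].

Answer: [1, 3, 2, 4, 0]

Derivation:
Old toposort: [1, 3, 2, 0, 4]
Added edge: 4->0
Position of 4 (4) > position of 0 (3). Must reorder: 4 must now come before 0.
Run Kahn's algorithm (break ties by smallest node id):
  initial in-degrees: [2, 0, 2, 0, 2]
  ready (indeg=0): [1, 3]
  pop 1: indeg[2]->1 | ready=[3] | order so far=[1]
  pop 3: indeg[2]->0; indeg[4]->1 | ready=[2] | order so far=[1, 3]
  pop 2: indeg[0]->1; indeg[4]->0 | ready=[4] | order so far=[1, 3, 2]
  pop 4: indeg[0]->0 | ready=[0] | order so far=[1, 3, 2, 4]
  pop 0: no out-edges | ready=[] | order so far=[1, 3, 2, 4, 0]
  Result: [1, 3, 2, 4, 0]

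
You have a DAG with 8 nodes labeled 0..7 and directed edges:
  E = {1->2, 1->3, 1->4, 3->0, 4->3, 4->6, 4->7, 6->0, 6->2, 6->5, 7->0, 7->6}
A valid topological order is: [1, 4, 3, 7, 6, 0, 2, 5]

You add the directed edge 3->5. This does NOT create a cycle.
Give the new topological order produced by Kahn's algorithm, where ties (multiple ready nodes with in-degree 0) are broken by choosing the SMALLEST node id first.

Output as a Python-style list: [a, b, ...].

Answer: [1, 4, 3, 7, 6, 0, 2, 5]

Derivation:
Old toposort: [1, 4, 3, 7, 6, 0, 2, 5]
Added edge: 3->5
Position of 3 (2) < position of 5 (7). Old order still valid.
Run Kahn's algorithm (break ties by smallest node id):
  initial in-degrees: [3, 0, 2, 2, 1, 2, 2, 1]
  ready (indeg=0): [1]
  pop 1: indeg[2]->1; indeg[3]->1; indeg[4]->0 | ready=[4] | order so far=[1]
  pop 4: indeg[3]->0; indeg[6]->1; indeg[7]->0 | ready=[3, 7] | order so far=[1, 4]
  pop 3: indeg[0]->2; indeg[5]->1 | ready=[7] | order so far=[1, 4, 3]
  pop 7: indeg[0]->1; indeg[6]->0 | ready=[6] | order so far=[1, 4, 3, 7]
  pop 6: indeg[0]->0; indeg[2]->0; indeg[5]->0 | ready=[0, 2, 5] | order so far=[1, 4, 3, 7, 6]
  pop 0: no out-edges | ready=[2, 5] | order so far=[1, 4, 3, 7, 6, 0]
  pop 2: no out-edges | ready=[5] | order so far=[1, 4, 3, 7, 6, 0, 2]
  pop 5: no out-edges | ready=[] | order so far=[1, 4, 3, 7, 6, 0, 2, 5]
  Result: [1, 4, 3, 7, 6, 0, 2, 5]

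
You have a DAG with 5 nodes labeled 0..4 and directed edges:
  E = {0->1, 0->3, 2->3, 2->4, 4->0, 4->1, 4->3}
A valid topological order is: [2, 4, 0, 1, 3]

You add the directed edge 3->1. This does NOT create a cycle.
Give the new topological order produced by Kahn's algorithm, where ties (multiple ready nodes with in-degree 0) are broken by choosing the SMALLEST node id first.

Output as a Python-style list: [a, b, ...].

Answer: [2, 4, 0, 3, 1]

Derivation:
Old toposort: [2, 4, 0, 1, 3]
Added edge: 3->1
Position of 3 (4) > position of 1 (3). Must reorder: 3 must now come before 1.
Run Kahn's algorithm (break ties by smallest node id):
  initial in-degrees: [1, 3, 0, 3, 1]
  ready (indeg=0): [2]
  pop 2: indeg[3]->2; indeg[4]->0 | ready=[4] | order so far=[2]
  pop 4: indeg[0]->0; indeg[1]->2; indeg[3]->1 | ready=[0] | order so far=[2, 4]
  pop 0: indeg[1]->1; indeg[3]->0 | ready=[3] | order so far=[2, 4, 0]
  pop 3: indeg[1]->0 | ready=[1] | order so far=[2, 4, 0, 3]
  pop 1: no out-edges | ready=[] | order so far=[2, 4, 0, 3, 1]
  Result: [2, 4, 0, 3, 1]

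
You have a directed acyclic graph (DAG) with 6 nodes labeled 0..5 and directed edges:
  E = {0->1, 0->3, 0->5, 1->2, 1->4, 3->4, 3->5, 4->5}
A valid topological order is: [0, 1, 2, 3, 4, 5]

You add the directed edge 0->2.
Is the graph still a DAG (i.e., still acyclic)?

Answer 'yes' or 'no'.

Given toposort: [0, 1, 2, 3, 4, 5]
Position of 0: index 0; position of 2: index 2
New edge 0->2: forward
Forward edge: respects the existing order. Still a DAG, same toposort still valid.
Still a DAG? yes

Answer: yes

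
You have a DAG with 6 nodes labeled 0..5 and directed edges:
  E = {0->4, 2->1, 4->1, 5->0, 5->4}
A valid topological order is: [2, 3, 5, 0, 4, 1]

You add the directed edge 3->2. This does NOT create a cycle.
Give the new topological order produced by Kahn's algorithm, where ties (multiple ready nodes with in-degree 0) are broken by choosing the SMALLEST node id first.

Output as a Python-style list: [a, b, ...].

Old toposort: [2, 3, 5, 0, 4, 1]
Added edge: 3->2
Position of 3 (1) > position of 2 (0). Must reorder: 3 must now come before 2.
Run Kahn's algorithm (break ties by smallest node id):
  initial in-degrees: [1, 2, 1, 0, 2, 0]
  ready (indeg=0): [3, 5]
  pop 3: indeg[2]->0 | ready=[2, 5] | order so far=[3]
  pop 2: indeg[1]->1 | ready=[5] | order so far=[3, 2]
  pop 5: indeg[0]->0; indeg[4]->1 | ready=[0] | order so far=[3, 2, 5]
  pop 0: indeg[4]->0 | ready=[4] | order so far=[3, 2, 5, 0]
  pop 4: indeg[1]->0 | ready=[1] | order so far=[3, 2, 5, 0, 4]
  pop 1: no out-edges | ready=[] | order so far=[3, 2, 5, 0, 4, 1]
  Result: [3, 2, 5, 0, 4, 1]

Answer: [3, 2, 5, 0, 4, 1]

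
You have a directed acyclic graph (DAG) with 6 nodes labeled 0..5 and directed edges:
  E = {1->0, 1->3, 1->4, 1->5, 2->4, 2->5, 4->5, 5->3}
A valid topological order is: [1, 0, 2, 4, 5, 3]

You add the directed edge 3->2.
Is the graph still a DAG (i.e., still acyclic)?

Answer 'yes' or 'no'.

Given toposort: [1, 0, 2, 4, 5, 3]
Position of 3: index 5; position of 2: index 2
New edge 3->2: backward (u after v in old order)
Backward edge: old toposort is now invalid. Check if this creates a cycle.
Does 2 already reach 3? Reachable from 2: [2, 3, 4, 5]. YES -> cycle!
Still a DAG? no

Answer: no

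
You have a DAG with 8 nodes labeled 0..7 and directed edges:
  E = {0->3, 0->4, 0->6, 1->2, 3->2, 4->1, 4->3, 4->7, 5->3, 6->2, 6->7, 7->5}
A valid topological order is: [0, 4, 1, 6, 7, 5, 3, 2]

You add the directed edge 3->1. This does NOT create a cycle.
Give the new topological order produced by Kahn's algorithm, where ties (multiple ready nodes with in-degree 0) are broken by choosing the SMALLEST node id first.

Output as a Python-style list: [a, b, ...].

Old toposort: [0, 4, 1, 6, 7, 5, 3, 2]
Added edge: 3->1
Position of 3 (6) > position of 1 (2). Must reorder: 3 must now come before 1.
Run Kahn's algorithm (break ties by smallest node id):
  initial in-degrees: [0, 2, 3, 3, 1, 1, 1, 2]
  ready (indeg=0): [0]
  pop 0: indeg[3]->2; indeg[4]->0; indeg[6]->0 | ready=[4, 6] | order so far=[0]
  pop 4: indeg[1]->1; indeg[3]->1; indeg[7]->1 | ready=[6] | order so far=[0, 4]
  pop 6: indeg[2]->2; indeg[7]->0 | ready=[7] | order so far=[0, 4, 6]
  pop 7: indeg[5]->0 | ready=[5] | order so far=[0, 4, 6, 7]
  pop 5: indeg[3]->0 | ready=[3] | order so far=[0, 4, 6, 7, 5]
  pop 3: indeg[1]->0; indeg[2]->1 | ready=[1] | order so far=[0, 4, 6, 7, 5, 3]
  pop 1: indeg[2]->0 | ready=[2] | order so far=[0, 4, 6, 7, 5, 3, 1]
  pop 2: no out-edges | ready=[] | order so far=[0, 4, 6, 7, 5, 3, 1, 2]
  Result: [0, 4, 6, 7, 5, 3, 1, 2]

Answer: [0, 4, 6, 7, 5, 3, 1, 2]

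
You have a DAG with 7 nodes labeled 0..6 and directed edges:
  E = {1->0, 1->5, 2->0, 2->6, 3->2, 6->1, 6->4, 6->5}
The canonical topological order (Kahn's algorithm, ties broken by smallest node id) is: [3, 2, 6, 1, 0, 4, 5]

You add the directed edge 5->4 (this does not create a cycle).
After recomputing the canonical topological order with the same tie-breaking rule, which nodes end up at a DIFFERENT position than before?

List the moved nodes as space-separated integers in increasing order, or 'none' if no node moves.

Answer: 4 5

Derivation:
Old toposort: [3, 2, 6, 1, 0, 4, 5]
Added edge 5->4
Recompute Kahn (smallest-id tiebreak):
  initial in-degrees: [2, 1, 1, 0, 2, 2, 1]
  ready (indeg=0): [3]
  pop 3: indeg[2]->0 | ready=[2] | order so far=[3]
  pop 2: indeg[0]->1; indeg[6]->0 | ready=[6] | order so far=[3, 2]
  pop 6: indeg[1]->0; indeg[4]->1; indeg[5]->1 | ready=[1] | order so far=[3, 2, 6]
  pop 1: indeg[0]->0; indeg[5]->0 | ready=[0, 5] | order so far=[3, 2, 6, 1]
  pop 0: no out-edges | ready=[5] | order so far=[3, 2, 6, 1, 0]
  pop 5: indeg[4]->0 | ready=[4] | order so far=[3, 2, 6, 1, 0, 5]
  pop 4: no out-edges | ready=[] | order so far=[3, 2, 6, 1, 0, 5, 4]
New canonical toposort: [3, 2, 6, 1, 0, 5, 4]
Compare positions:
  Node 0: index 4 -> 4 (same)
  Node 1: index 3 -> 3 (same)
  Node 2: index 1 -> 1 (same)
  Node 3: index 0 -> 0 (same)
  Node 4: index 5 -> 6 (moved)
  Node 5: index 6 -> 5 (moved)
  Node 6: index 2 -> 2 (same)
Nodes that changed position: 4 5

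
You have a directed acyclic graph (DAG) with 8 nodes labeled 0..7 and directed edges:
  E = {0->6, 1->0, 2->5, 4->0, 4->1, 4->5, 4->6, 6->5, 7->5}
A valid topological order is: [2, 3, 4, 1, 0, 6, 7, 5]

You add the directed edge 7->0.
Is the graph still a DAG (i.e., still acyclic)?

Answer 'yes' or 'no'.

Answer: yes

Derivation:
Given toposort: [2, 3, 4, 1, 0, 6, 7, 5]
Position of 7: index 6; position of 0: index 4
New edge 7->0: backward (u after v in old order)
Backward edge: old toposort is now invalid. Check if this creates a cycle.
Does 0 already reach 7? Reachable from 0: [0, 5, 6]. NO -> still a DAG (reorder needed).
Still a DAG? yes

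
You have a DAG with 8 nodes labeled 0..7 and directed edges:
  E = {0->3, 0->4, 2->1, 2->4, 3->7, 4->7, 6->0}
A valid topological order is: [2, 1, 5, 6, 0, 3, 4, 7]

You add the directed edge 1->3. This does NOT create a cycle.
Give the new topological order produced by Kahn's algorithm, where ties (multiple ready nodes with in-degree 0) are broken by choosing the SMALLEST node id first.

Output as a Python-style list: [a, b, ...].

Answer: [2, 1, 5, 6, 0, 3, 4, 7]

Derivation:
Old toposort: [2, 1, 5, 6, 0, 3, 4, 7]
Added edge: 1->3
Position of 1 (1) < position of 3 (5). Old order still valid.
Run Kahn's algorithm (break ties by smallest node id):
  initial in-degrees: [1, 1, 0, 2, 2, 0, 0, 2]
  ready (indeg=0): [2, 5, 6]
  pop 2: indeg[1]->0; indeg[4]->1 | ready=[1, 5, 6] | order so far=[2]
  pop 1: indeg[3]->1 | ready=[5, 6] | order so far=[2, 1]
  pop 5: no out-edges | ready=[6] | order so far=[2, 1, 5]
  pop 6: indeg[0]->0 | ready=[0] | order so far=[2, 1, 5, 6]
  pop 0: indeg[3]->0; indeg[4]->0 | ready=[3, 4] | order so far=[2, 1, 5, 6, 0]
  pop 3: indeg[7]->1 | ready=[4] | order so far=[2, 1, 5, 6, 0, 3]
  pop 4: indeg[7]->0 | ready=[7] | order so far=[2, 1, 5, 6, 0, 3, 4]
  pop 7: no out-edges | ready=[] | order so far=[2, 1, 5, 6, 0, 3, 4, 7]
  Result: [2, 1, 5, 6, 0, 3, 4, 7]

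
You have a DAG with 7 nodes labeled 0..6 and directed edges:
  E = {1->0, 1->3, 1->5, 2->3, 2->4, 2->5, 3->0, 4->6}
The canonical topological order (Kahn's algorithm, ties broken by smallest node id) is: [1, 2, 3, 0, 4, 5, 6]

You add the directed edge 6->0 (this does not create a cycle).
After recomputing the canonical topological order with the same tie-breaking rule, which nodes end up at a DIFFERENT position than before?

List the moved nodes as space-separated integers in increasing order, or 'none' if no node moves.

Answer: 0 4 5 6

Derivation:
Old toposort: [1, 2, 3, 0, 4, 5, 6]
Added edge 6->0
Recompute Kahn (smallest-id tiebreak):
  initial in-degrees: [3, 0, 0, 2, 1, 2, 1]
  ready (indeg=0): [1, 2]
  pop 1: indeg[0]->2; indeg[3]->1; indeg[5]->1 | ready=[2] | order so far=[1]
  pop 2: indeg[3]->0; indeg[4]->0; indeg[5]->0 | ready=[3, 4, 5] | order so far=[1, 2]
  pop 3: indeg[0]->1 | ready=[4, 5] | order so far=[1, 2, 3]
  pop 4: indeg[6]->0 | ready=[5, 6] | order so far=[1, 2, 3, 4]
  pop 5: no out-edges | ready=[6] | order so far=[1, 2, 3, 4, 5]
  pop 6: indeg[0]->0 | ready=[0] | order so far=[1, 2, 3, 4, 5, 6]
  pop 0: no out-edges | ready=[] | order so far=[1, 2, 3, 4, 5, 6, 0]
New canonical toposort: [1, 2, 3, 4, 5, 6, 0]
Compare positions:
  Node 0: index 3 -> 6 (moved)
  Node 1: index 0 -> 0 (same)
  Node 2: index 1 -> 1 (same)
  Node 3: index 2 -> 2 (same)
  Node 4: index 4 -> 3 (moved)
  Node 5: index 5 -> 4 (moved)
  Node 6: index 6 -> 5 (moved)
Nodes that changed position: 0 4 5 6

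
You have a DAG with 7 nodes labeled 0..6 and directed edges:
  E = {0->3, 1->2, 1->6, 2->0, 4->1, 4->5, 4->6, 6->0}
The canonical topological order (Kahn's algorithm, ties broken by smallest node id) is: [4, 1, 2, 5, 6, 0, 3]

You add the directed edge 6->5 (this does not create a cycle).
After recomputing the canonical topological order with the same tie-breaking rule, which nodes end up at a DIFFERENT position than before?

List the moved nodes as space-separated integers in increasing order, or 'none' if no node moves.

Answer: 0 3 5 6

Derivation:
Old toposort: [4, 1, 2, 5, 6, 0, 3]
Added edge 6->5
Recompute Kahn (smallest-id tiebreak):
  initial in-degrees: [2, 1, 1, 1, 0, 2, 2]
  ready (indeg=0): [4]
  pop 4: indeg[1]->0; indeg[5]->1; indeg[6]->1 | ready=[1] | order so far=[4]
  pop 1: indeg[2]->0; indeg[6]->0 | ready=[2, 6] | order so far=[4, 1]
  pop 2: indeg[0]->1 | ready=[6] | order so far=[4, 1, 2]
  pop 6: indeg[0]->0; indeg[5]->0 | ready=[0, 5] | order so far=[4, 1, 2, 6]
  pop 0: indeg[3]->0 | ready=[3, 5] | order so far=[4, 1, 2, 6, 0]
  pop 3: no out-edges | ready=[5] | order so far=[4, 1, 2, 6, 0, 3]
  pop 5: no out-edges | ready=[] | order so far=[4, 1, 2, 6, 0, 3, 5]
New canonical toposort: [4, 1, 2, 6, 0, 3, 5]
Compare positions:
  Node 0: index 5 -> 4 (moved)
  Node 1: index 1 -> 1 (same)
  Node 2: index 2 -> 2 (same)
  Node 3: index 6 -> 5 (moved)
  Node 4: index 0 -> 0 (same)
  Node 5: index 3 -> 6 (moved)
  Node 6: index 4 -> 3 (moved)
Nodes that changed position: 0 3 5 6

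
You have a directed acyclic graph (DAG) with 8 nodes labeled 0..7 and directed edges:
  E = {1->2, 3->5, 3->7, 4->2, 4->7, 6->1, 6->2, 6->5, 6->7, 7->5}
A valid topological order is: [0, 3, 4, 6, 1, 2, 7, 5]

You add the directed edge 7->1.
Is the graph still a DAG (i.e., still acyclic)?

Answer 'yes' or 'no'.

Given toposort: [0, 3, 4, 6, 1, 2, 7, 5]
Position of 7: index 6; position of 1: index 4
New edge 7->1: backward (u after v in old order)
Backward edge: old toposort is now invalid. Check if this creates a cycle.
Does 1 already reach 7? Reachable from 1: [1, 2]. NO -> still a DAG (reorder needed).
Still a DAG? yes

Answer: yes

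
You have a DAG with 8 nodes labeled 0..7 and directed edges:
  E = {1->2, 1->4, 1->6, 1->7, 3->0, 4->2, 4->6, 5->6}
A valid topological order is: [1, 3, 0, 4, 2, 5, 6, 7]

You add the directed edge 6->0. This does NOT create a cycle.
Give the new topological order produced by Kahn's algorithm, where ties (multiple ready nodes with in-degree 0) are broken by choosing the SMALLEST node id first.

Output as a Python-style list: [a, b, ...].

Old toposort: [1, 3, 0, 4, 2, 5, 6, 7]
Added edge: 6->0
Position of 6 (6) > position of 0 (2). Must reorder: 6 must now come before 0.
Run Kahn's algorithm (break ties by smallest node id):
  initial in-degrees: [2, 0, 2, 0, 1, 0, 3, 1]
  ready (indeg=0): [1, 3, 5]
  pop 1: indeg[2]->1; indeg[4]->0; indeg[6]->2; indeg[7]->0 | ready=[3, 4, 5, 7] | order so far=[1]
  pop 3: indeg[0]->1 | ready=[4, 5, 7] | order so far=[1, 3]
  pop 4: indeg[2]->0; indeg[6]->1 | ready=[2, 5, 7] | order so far=[1, 3, 4]
  pop 2: no out-edges | ready=[5, 7] | order so far=[1, 3, 4, 2]
  pop 5: indeg[6]->0 | ready=[6, 7] | order so far=[1, 3, 4, 2, 5]
  pop 6: indeg[0]->0 | ready=[0, 7] | order so far=[1, 3, 4, 2, 5, 6]
  pop 0: no out-edges | ready=[7] | order so far=[1, 3, 4, 2, 5, 6, 0]
  pop 7: no out-edges | ready=[] | order so far=[1, 3, 4, 2, 5, 6, 0, 7]
  Result: [1, 3, 4, 2, 5, 6, 0, 7]

Answer: [1, 3, 4, 2, 5, 6, 0, 7]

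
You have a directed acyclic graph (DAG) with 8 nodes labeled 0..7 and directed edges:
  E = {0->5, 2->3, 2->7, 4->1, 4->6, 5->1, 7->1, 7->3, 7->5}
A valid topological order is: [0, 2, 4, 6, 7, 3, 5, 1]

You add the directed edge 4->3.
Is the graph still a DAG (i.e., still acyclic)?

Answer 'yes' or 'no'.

Answer: yes

Derivation:
Given toposort: [0, 2, 4, 6, 7, 3, 5, 1]
Position of 4: index 2; position of 3: index 5
New edge 4->3: forward
Forward edge: respects the existing order. Still a DAG, same toposort still valid.
Still a DAG? yes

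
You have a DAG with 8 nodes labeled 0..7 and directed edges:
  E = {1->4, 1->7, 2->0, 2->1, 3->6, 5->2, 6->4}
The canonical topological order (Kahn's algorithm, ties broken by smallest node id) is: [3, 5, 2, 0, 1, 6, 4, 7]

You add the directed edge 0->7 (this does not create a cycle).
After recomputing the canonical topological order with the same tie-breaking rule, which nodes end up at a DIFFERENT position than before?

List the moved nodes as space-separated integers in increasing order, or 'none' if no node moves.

Answer: none

Derivation:
Old toposort: [3, 5, 2, 0, 1, 6, 4, 7]
Added edge 0->7
Recompute Kahn (smallest-id tiebreak):
  initial in-degrees: [1, 1, 1, 0, 2, 0, 1, 2]
  ready (indeg=0): [3, 5]
  pop 3: indeg[6]->0 | ready=[5, 6] | order so far=[3]
  pop 5: indeg[2]->0 | ready=[2, 6] | order so far=[3, 5]
  pop 2: indeg[0]->0; indeg[1]->0 | ready=[0, 1, 6] | order so far=[3, 5, 2]
  pop 0: indeg[7]->1 | ready=[1, 6] | order so far=[3, 5, 2, 0]
  pop 1: indeg[4]->1; indeg[7]->0 | ready=[6, 7] | order so far=[3, 5, 2, 0, 1]
  pop 6: indeg[4]->0 | ready=[4, 7] | order so far=[3, 5, 2, 0, 1, 6]
  pop 4: no out-edges | ready=[7] | order so far=[3, 5, 2, 0, 1, 6, 4]
  pop 7: no out-edges | ready=[] | order so far=[3, 5, 2, 0, 1, 6, 4, 7]
New canonical toposort: [3, 5, 2, 0, 1, 6, 4, 7]
Compare positions:
  Node 0: index 3 -> 3 (same)
  Node 1: index 4 -> 4 (same)
  Node 2: index 2 -> 2 (same)
  Node 3: index 0 -> 0 (same)
  Node 4: index 6 -> 6 (same)
  Node 5: index 1 -> 1 (same)
  Node 6: index 5 -> 5 (same)
  Node 7: index 7 -> 7 (same)
Nodes that changed position: none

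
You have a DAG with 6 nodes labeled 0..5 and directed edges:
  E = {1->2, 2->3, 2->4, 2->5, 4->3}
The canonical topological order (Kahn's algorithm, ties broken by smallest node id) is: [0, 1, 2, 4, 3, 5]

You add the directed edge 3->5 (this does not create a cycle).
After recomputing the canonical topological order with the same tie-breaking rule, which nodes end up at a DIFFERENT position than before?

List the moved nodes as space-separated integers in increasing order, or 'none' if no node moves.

Old toposort: [0, 1, 2, 4, 3, 5]
Added edge 3->5
Recompute Kahn (smallest-id tiebreak):
  initial in-degrees: [0, 0, 1, 2, 1, 2]
  ready (indeg=0): [0, 1]
  pop 0: no out-edges | ready=[1] | order so far=[0]
  pop 1: indeg[2]->0 | ready=[2] | order so far=[0, 1]
  pop 2: indeg[3]->1; indeg[4]->0; indeg[5]->1 | ready=[4] | order so far=[0, 1, 2]
  pop 4: indeg[3]->0 | ready=[3] | order so far=[0, 1, 2, 4]
  pop 3: indeg[5]->0 | ready=[5] | order so far=[0, 1, 2, 4, 3]
  pop 5: no out-edges | ready=[] | order so far=[0, 1, 2, 4, 3, 5]
New canonical toposort: [0, 1, 2, 4, 3, 5]
Compare positions:
  Node 0: index 0 -> 0 (same)
  Node 1: index 1 -> 1 (same)
  Node 2: index 2 -> 2 (same)
  Node 3: index 4 -> 4 (same)
  Node 4: index 3 -> 3 (same)
  Node 5: index 5 -> 5 (same)
Nodes that changed position: none

Answer: none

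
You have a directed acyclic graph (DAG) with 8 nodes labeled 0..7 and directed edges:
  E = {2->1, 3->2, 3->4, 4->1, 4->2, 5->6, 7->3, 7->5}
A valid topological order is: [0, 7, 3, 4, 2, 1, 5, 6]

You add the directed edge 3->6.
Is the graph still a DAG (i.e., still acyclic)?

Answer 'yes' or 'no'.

Answer: yes

Derivation:
Given toposort: [0, 7, 3, 4, 2, 1, 5, 6]
Position of 3: index 2; position of 6: index 7
New edge 3->6: forward
Forward edge: respects the existing order. Still a DAG, same toposort still valid.
Still a DAG? yes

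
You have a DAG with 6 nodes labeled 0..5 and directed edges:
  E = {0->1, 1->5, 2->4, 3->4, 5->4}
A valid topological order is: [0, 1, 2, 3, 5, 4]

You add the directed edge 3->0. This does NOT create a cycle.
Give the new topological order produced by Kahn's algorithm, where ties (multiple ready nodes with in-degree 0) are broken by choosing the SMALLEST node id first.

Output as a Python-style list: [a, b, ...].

Old toposort: [0, 1, 2, 3, 5, 4]
Added edge: 3->0
Position of 3 (3) > position of 0 (0). Must reorder: 3 must now come before 0.
Run Kahn's algorithm (break ties by smallest node id):
  initial in-degrees: [1, 1, 0, 0, 3, 1]
  ready (indeg=0): [2, 3]
  pop 2: indeg[4]->2 | ready=[3] | order so far=[2]
  pop 3: indeg[0]->0; indeg[4]->1 | ready=[0] | order so far=[2, 3]
  pop 0: indeg[1]->0 | ready=[1] | order so far=[2, 3, 0]
  pop 1: indeg[5]->0 | ready=[5] | order so far=[2, 3, 0, 1]
  pop 5: indeg[4]->0 | ready=[4] | order so far=[2, 3, 0, 1, 5]
  pop 4: no out-edges | ready=[] | order so far=[2, 3, 0, 1, 5, 4]
  Result: [2, 3, 0, 1, 5, 4]

Answer: [2, 3, 0, 1, 5, 4]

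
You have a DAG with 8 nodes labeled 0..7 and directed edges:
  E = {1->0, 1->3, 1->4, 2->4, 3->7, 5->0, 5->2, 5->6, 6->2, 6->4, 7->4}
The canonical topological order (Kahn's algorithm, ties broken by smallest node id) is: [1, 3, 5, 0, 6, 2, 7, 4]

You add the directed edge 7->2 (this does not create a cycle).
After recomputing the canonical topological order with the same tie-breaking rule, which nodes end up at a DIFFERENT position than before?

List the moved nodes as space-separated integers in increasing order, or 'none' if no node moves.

Old toposort: [1, 3, 5, 0, 6, 2, 7, 4]
Added edge 7->2
Recompute Kahn (smallest-id tiebreak):
  initial in-degrees: [2, 0, 3, 1, 4, 0, 1, 1]
  ready (indeg=0): [1, 5]
  pop 1: indeg[0]->1; indeg[3]->0; indeg[4]->3 | ready=[3, 5] | order so far=[1]
  pop 3: indeg[7]->0 | ready=[5, 7] | order so far=[1, 3]
  pop 5: indeg[0]->0; indeg[2]->2; indeg[6]->0 | ready=[0, 6, 7] | order so far=[1, 3, 5]
  pop 0: no out-edges | ready=[6, 7] | order so far=[1, 3, 5, 0]
  pop 6: indeg[2]->1; indeg[4]->2 | ready=[7] | order so far=[1, 3, 5, 0, 6]
  pop 7: indeg[2]->0; indeg[4]->1 | ready=[2] | order so far=[1, 3, 5, 0, 6, 7]
  pop 2: indeg[4]->0 | ready=[4] | order so far=[1, 3, 5, 0, 6, 7, 2]
  pop 4: no out-edges | ready=[] | order so far=[1, 3, 5, 0, 6, 7, 2, 4]
New canonical toposort: [1, 3, 5, 0, 6, 7, 2, 4]
Compare positions:
  Node 0: index 3 -> 3 (same)
  Node 1: index 0 -> 0 (same)
  Node 2: index 5 -> 6 (moved)
  Node 3: index 1 -> 1 (same)
  Node 4: index 7 -> 7 (same)
  Node 5: index 2 -> 2 (same)
  Node 6: index 4 -> 4 (same)
  Node 7: index 6 -> 5 (moved)
Nodes that changed position: 2 7

Answer: 2 7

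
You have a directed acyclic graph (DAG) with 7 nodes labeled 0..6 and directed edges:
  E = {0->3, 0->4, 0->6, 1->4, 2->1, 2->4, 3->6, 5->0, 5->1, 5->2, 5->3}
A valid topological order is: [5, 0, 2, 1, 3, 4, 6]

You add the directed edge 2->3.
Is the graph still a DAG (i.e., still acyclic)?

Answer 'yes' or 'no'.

Given toposort: [5, 0, 2, 1, 3, 4, 6]
Position of 2: index 2; position of 3: index 4
New edge 2->3: forward
Forward edge: respects the existing order. Still a DAG, same toposort still valid.
Still a DAG? yes

Answer: yes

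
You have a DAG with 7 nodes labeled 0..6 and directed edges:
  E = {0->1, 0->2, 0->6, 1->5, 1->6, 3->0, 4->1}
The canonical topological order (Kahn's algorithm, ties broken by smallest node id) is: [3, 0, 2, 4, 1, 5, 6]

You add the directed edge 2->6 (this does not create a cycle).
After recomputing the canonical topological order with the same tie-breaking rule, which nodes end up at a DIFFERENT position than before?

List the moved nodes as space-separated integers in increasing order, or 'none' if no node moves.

Old toposort: [3, 0, 2, 4, 1, 5, 6]
Added edge 2->6
Recompute Kahn (smallest-id tiebreak):
  initial in-degrees: [1, 2, 1, 0, 0, 1, 3]
  ready (indeg=0): [3, 4]
  pop 3: indeg[0]->0 | ready=[0, 4] | order so far=[3]
  pop 0: indeg[1]->1; indeg[2]->0; indeg[6]->2 | ready=[2, 4] | order so far=[3, 0]
  pop 2: indeg[6]->1 | ready=[4] | order so far=[3, 0, 2]
  pop 4: indeg[1]->0 | ready=[1] | order so far=[3, 0, 2, 4]
  pop 1: indeg[5]->0; indeg[6]->0 | ready=[5, 6] | order so far=[3, 0, 2, 4, 1]
  pop 5: no out-edges | ready=[6] | order so far=[3, 0, 2, 4, 1, 5]
  pop 6: no out-edges | ready=[] | order so far=[3, 0, 2, 4, 1, 5, 6]
New canonical toposort: [3, 0, 2, 4, 1, 5, 6]
Compare positions:
  Node 0: index 1 -> 1 (same)
  Node 1: index 4 -> 4 (same)
  Node 2: index 2 -> 2 (same)
  Node 3: index 0 -> 0 (same)
  Node 4: index 3 -> 3 (same)
  Node 5: index 5 -> 5 (same)
  Node 6: index 6 -> 6 (same)
Nodes that changed position: none

Answer: none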